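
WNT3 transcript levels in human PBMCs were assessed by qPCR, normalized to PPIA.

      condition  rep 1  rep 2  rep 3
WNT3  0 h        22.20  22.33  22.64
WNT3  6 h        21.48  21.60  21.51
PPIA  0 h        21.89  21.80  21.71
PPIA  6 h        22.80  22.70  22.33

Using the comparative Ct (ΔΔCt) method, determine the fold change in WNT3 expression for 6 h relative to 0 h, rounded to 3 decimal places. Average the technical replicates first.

Mean Ct: WNT3 0 h 22.390; WNT3 6 h 21.530; PPIA 0 h 21.800; PPIA 6 h 22.610
ΔCt(0 h) = 22.390 − 21.800 = 0.590
ΔCt(6 h) = 21.530 − 22.610 = -1.080
ΔΔCt = -1.080 − 0.590 = -1.670
Fold change = 2^(−(-1.670)) = 2^1.670 = 3.1821

3.182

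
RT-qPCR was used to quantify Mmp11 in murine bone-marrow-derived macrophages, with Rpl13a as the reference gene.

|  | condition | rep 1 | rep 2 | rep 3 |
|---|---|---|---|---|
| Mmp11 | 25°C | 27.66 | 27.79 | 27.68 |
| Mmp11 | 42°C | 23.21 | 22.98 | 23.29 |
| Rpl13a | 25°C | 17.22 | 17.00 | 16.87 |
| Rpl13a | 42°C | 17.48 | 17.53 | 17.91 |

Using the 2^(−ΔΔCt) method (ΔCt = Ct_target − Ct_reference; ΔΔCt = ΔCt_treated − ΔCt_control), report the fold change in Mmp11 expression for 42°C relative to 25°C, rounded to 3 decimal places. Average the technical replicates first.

35.753

Mean Ct: Mmp11 25°C 27.710; Mmp11 42°C 23.160; Rpl13a 25°C 17.030; Rpl13a 42°C 17.640
ΔCt(25°C) = 27.710 − 17.030 = 10.680
ΔCt(42°C) = 23.160 − 17.640 = 5.520
ΔΔCt = 5.520 − 10.680 = -5.160
Fold change = 2^(−(-5.160)) = 2^5.160 = 35.7532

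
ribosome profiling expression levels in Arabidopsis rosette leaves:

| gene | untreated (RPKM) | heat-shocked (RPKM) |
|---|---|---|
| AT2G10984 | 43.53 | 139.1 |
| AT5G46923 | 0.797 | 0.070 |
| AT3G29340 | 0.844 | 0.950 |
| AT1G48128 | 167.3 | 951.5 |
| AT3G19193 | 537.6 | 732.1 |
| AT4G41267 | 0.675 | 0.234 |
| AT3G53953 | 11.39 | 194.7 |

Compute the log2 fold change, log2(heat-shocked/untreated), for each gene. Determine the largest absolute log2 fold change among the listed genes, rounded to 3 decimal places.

log2(139.1/43.53) = 1.676  (AT2G10984)
log2(0.070/0.797) = -3.509  (AT5G46923)
log2(0.950/0.844) = 0.171  (AT3G29340)
log2(951.5/167.3) = 2.508  (AT1G48128)
log2(732.1/537.6) = 0.446  (AT3G19193)
log2(0.234/0.675) = -1.528  (AT4G41267)
log2(194.7/11.39) = 4.095  (AT3G53953)
The largest magnitude belongs to AT3G53953.

4.095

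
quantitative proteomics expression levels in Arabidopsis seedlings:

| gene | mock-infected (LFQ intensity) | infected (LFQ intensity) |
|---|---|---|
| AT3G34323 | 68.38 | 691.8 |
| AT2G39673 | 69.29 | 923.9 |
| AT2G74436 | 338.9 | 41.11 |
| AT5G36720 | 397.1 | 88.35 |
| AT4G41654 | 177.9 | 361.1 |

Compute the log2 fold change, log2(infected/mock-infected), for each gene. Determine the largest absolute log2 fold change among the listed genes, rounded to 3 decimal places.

log2(691.8/68.38) = 3.339  (AT3G34323)
log2(923.9/69.29) = 3.737  (AT2G39673)
log2(41.11/338.9) = -3.043  (AT2G74436)
log2(88.35/397.1) = -2.168  (AT5G36720)
log2(361.1/177.9) = 1.021  (AT4G41654)
The largest magnitude belongs to AT2G39673.

3.737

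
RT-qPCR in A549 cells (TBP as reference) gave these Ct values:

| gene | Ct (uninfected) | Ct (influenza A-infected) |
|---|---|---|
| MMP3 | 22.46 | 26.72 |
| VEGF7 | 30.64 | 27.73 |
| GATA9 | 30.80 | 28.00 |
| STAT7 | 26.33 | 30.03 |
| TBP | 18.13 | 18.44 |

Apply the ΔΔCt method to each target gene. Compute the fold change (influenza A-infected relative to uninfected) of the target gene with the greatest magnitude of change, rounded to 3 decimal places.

MMP3: ΔΔCt = (26.72−18.44) − (22.46−18.13) = 8.28 − 4.33 = 3.95; fold change = 2^-3.95 = 0.065
VEGF7: ΔΔCt = (27.73−18.44) − (30.64−18.13) = 9.29 − 12.51 = -3.22; fold change = 2^3.22 = 9.318
GATA9: ΔΔCt = (28.00−18.44) − (30.80−18.13) = 9.56 − 12.67 = -3.11; fold change = 2^3.11 = 8.634
STAT7: ΔΔCt = (30.03−18.44) − (26.33−18.13) = 11.59 − 8.20 = 3.39; fold change = 2^-3.39 = 0.095
MMP3 has the largest |ΔΔCt| = 3.95.

0.065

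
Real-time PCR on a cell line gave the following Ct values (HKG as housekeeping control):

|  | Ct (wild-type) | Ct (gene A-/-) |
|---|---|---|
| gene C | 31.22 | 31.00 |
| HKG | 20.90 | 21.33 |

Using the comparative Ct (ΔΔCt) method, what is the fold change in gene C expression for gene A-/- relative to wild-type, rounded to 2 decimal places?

1.57

ΔCt(wild-type) = 31.220 − 20.900 = 10.320
ΔCt(gene A-/-) = 31.000 − 21.330 = 9.670
ΔΔCt = 9.670 − 10.320 = -0.650
Fold change = 2^(−(-0.650)) = 2^0.650 = 1.569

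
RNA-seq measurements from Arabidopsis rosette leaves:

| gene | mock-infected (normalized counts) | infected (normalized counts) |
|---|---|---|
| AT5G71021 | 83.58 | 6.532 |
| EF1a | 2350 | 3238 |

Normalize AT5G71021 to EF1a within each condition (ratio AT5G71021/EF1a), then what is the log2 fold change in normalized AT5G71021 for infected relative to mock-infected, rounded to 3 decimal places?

AT5G71021/EF1a (mock-infected) = 83.58 / 2350 = 0.035566
AT5G71021/EF1a (infected) = 6.532 / 3238 = 0.0020173
Fold change = 0.0020173 / 0.035566 = 0.0567
log2(0.0567) = -4.1400

-4.140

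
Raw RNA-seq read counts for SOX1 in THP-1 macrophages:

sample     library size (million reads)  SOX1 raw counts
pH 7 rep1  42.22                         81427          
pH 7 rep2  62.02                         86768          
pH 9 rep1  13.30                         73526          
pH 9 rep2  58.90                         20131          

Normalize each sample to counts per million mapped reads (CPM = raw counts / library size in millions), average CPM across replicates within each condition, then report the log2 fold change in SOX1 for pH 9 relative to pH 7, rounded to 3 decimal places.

CPM(pH 7 rep1) = 81427 / 42.22 = 1928.6357
CPM(pH 7 rep2) = 86768 / 62.02 = 1399.0326
CPM(pH 9 rep1) = 73526 / 13.30 = 5528.2707
CPM(pH 9 rep2) = 20131 / 58.90 = 341.7827
mean CPM(pH 7) = 1663.8341; mean CPM(pH 9) = 2935.0267
Fold change = 2935.0267 / 1663.8341 = 1.76401
log2(1.76401) = 0.8189

0.819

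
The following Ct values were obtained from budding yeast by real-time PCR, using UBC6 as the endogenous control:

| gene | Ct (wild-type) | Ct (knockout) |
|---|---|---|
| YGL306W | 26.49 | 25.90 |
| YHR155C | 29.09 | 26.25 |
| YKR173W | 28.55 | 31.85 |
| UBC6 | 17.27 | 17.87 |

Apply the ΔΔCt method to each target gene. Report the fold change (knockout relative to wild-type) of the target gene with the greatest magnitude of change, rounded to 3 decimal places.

YGL306W: ΔΔCt = (25.90−17.87) − (26.49−17.27) = 8.03 − 9.22 = -1.19; fold change = 2^1.19 = 2.282
YHR155C: ΔΔCt = (26.25−17.87) − (29.09−17.27) = 8.38 − 11.82 = -3.44; fold change = 2^3.44 = 10.853
YKR173W: ΔΔCt = (31.85−17.87) − (28.55−17.27) = 13.98 − 11.28 = 2.70; fold change = 2^-2.70 = 0.154
YHR155C has the largest |ΔΔCt| = 3.44.

10.853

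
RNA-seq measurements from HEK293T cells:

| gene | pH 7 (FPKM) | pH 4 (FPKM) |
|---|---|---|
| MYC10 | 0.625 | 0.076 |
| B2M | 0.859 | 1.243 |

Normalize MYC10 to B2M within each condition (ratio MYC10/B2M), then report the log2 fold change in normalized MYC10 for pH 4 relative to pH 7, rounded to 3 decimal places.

-3.573

MYC10/B2M (pH 7) = 0.625 / 0.859 = 0.72759
MYC10/B2M (pH 4) = 0.076 / 1.243 = 0.061142
Fold change = 0.061142 / 0.72759 = 0.0840
log2(0.0840) = -3.5729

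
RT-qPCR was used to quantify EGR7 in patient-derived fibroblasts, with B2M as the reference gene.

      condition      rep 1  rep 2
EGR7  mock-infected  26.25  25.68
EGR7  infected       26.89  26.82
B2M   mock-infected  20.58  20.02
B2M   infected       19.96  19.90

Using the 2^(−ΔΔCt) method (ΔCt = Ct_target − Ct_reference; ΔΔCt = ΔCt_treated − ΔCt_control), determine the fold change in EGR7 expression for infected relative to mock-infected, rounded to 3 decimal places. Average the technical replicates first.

Mean Ct: EGR7 mock-infected 25.965; EGR7 infected 26.855; B2M mock-infected 20.300; B2M infected 19.930
ΔCt(mock-infected) = 25.965 − 20.300 = 5.665
ΔCt(infected) = 26.855 − 19.930 = 6.925
ΔΔCt = 6.925 − 5.665 = 1.260
Fold change = 2^(−1.260) = 0.4175

0.418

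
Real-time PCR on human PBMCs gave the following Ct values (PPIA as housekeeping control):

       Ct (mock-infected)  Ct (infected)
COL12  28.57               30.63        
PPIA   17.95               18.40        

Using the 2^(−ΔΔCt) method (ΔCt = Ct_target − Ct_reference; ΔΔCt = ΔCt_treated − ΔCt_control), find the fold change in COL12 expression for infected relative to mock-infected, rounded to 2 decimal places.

ΔCt(mock-infected) = 28.570 − 17.950 = 10.620
ΔCt(infected) = 30.630 − 18.400 = 12.230
ΔΔCt = 12.230 − 10.620 = 1.610
Fold change = 2^(−1.610) = 0.328

0.33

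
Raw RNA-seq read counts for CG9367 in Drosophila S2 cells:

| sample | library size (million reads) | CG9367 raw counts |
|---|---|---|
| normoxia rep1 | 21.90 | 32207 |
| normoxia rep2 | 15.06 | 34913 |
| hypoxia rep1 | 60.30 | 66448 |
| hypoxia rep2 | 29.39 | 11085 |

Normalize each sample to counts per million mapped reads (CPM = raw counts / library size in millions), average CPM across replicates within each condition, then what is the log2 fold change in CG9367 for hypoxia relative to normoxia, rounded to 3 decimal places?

-1.357

CPM(normoxia rep1) = 32207 / 21.90 = 1470.6393
CPM(normoxia rep2) = 34913 / 15.06 = 2318.2603
CPM(hypoxia rep1) = 66448 / 60.30 = 1101.9569
CPM(hypoxia rep2) = 11085 / 29.39 = 377.1691
mean CPM(normoxia) = 1894.4498; mean CPM(hypoxia) = 739.5630
Fold change = 739.5630 / 1894.4498 = 0.39038
log2(0.39038) = -1.3570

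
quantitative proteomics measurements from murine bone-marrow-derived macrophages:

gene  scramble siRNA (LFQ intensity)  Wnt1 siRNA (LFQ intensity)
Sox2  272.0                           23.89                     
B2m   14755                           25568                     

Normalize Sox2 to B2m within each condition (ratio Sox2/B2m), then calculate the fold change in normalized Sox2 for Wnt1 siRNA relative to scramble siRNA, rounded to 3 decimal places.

0.051

Sox2/B2m (scramble siRNA) = 272.0 / 14755 = 0.018434
Sox2/B2m (Wnt1 siRNA) = 23.89 / 25568 = 0.00093437
Fold change = 0.00093437 / 0.018434 = 0.0507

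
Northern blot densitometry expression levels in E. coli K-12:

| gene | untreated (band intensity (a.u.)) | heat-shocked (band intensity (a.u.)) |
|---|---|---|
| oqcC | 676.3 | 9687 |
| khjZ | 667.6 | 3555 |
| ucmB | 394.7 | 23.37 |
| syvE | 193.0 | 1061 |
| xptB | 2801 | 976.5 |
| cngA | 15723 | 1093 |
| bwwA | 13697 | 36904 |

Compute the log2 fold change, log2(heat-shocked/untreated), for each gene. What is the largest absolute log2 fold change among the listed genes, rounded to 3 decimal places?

4.078

log2(9687/676.3) = 3.840  (oqcC)
log2(3555/667.6) = 2.413  (khjZ)
log2(23.37/394.7) = -4.078  (ucmB)
log2(1061/193.0) = 2.459  (syvE)
log2(976.5/2801) = -1.520  (xptB)
log2(1093/15723) = -3.847  (cngA)
log2(36904/13697) = 1.430  (bwwA)
The largest magnitude belongs to ucmB.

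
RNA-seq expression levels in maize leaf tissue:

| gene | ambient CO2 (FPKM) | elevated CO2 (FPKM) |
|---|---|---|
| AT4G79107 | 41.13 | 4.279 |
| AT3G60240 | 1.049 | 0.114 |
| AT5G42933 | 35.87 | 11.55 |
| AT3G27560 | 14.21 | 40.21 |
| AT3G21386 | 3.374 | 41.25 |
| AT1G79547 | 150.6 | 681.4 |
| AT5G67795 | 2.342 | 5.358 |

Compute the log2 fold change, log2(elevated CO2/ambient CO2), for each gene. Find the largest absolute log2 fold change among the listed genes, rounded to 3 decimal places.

log2(4.279/41.13) = -3.265  (AT4G79107)
log2(0.114/1.049) = -3.202  (AT3G60240)
log2(11.55/35.87) = -1.635  (AT5G42933)
log2(40.21/14.21) = 1.501  (AT3G27560)
log2(41.25/3.374) = 3.612  (AT3G21386)
log2(681.4/150.6) = 2.178  (AT1G79547)
log2(5.358/2.342) = 1.194  (AT5G67795)
The largest magnitude belongs to AT3G21386.

3.612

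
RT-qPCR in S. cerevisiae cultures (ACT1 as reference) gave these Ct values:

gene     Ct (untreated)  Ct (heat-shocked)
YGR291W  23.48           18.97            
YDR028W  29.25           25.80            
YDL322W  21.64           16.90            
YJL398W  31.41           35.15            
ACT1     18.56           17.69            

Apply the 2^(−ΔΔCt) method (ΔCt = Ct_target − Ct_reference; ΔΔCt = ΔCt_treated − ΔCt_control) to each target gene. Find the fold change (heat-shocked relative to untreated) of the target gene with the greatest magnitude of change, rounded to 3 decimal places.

YGR291W: ΔΔCt = (18.97−17.69) − (23.48−18.56) = 1.28 − 4.92 = -3.64; fold change = 2^3.64 = 12.467
YDR028W: ΔΔCt = (25.80−17.69) − (29.25−18.56) = 8.11 − 10.69 = -2.58; fold change = 2^2.58 = 5.979
YDL322W: ΔΔCt = (16.90−17.69) − (21.64−18.56) = -0.79 − 3.08 = -3.87; fold change = 2^3.87 = 14.621
YJL398W: ΔΔCt = (35.15−17.69) − (31.41−18.56) = 17.46 − 12.85 = 4.61; fold change = 2^-4.61 = 0.041
YJL398W has the largest |ΔΔCt| = 4.61.

0.041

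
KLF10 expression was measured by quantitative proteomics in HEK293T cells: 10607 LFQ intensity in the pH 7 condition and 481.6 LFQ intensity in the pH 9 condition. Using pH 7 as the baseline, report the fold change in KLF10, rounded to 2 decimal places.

0.05

Fold change = 481.6 / 10607 = 0.045
KLF10 is downregulated.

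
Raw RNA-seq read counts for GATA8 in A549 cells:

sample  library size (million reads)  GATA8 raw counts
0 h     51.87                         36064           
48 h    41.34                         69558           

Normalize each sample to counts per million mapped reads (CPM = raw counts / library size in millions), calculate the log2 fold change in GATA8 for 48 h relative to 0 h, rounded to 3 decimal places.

CPM(0 h) = 36064 / 51.87 = 695.2767
CPM(48 h) = 69558 / 41.34 = 1682.5835
Fold change = 1682.5835 / 695.2767 = 2.42002
log2(2.42002) = 1.2750

1.275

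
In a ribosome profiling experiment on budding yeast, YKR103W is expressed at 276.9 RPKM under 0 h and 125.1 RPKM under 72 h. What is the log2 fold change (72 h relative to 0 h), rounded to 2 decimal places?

-1.15

Fold change = 125.1 / 276.9 = 0.4518
log2(0.4518) = -1.146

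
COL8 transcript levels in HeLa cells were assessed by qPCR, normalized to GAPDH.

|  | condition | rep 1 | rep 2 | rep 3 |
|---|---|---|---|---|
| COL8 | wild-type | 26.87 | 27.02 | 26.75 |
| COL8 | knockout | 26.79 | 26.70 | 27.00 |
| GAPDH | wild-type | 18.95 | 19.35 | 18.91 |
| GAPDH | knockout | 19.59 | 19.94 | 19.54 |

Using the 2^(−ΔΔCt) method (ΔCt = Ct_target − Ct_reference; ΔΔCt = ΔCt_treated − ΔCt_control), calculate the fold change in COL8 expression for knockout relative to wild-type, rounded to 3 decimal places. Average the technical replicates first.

Mean Ct: COL8 wild-type 26.880; COL8 knockout 26.830; GAPDH wild-type 19.070; GAPDH knockout 19.690
ΔCt(wild-type) = 26.880 − 19.070 = 7.810
ΔCt(knockout) = 26.830 − 19.690 = 7.140
ΔΔCt = 7.140 − 7.810 = -0.670
Fold change = 2^(−(-0.670)) = 2^0.670 = 1.5911

1.591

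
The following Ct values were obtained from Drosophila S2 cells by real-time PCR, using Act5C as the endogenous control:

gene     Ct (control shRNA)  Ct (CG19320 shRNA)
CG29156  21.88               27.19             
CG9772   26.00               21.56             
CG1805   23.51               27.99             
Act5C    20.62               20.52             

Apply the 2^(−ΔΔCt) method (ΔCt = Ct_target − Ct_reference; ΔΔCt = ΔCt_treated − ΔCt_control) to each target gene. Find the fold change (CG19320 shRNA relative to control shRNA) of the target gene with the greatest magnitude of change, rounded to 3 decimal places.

0.024

CG29156: ΔΔCt = (27.19−20.52) − (21.88−20.62) = 6.67 − 1.26 = 5.41; fold change = 2^-5.41 = 0.024
CG9772: ΔΔCt = (21.56−20.52) − (26.00−20.62) = 1.04 − 5.38 = -4.34; fold change = 2^4.34 = 20.252
CG1805: ΔΔCt = (27.99−20.52) − (23.51−20.62) = 7.47 − 2.89 = 4.58; fold change = 2^-4.58 = 0.042
CG29156 has the largest |ΔΔCt| = 5.41.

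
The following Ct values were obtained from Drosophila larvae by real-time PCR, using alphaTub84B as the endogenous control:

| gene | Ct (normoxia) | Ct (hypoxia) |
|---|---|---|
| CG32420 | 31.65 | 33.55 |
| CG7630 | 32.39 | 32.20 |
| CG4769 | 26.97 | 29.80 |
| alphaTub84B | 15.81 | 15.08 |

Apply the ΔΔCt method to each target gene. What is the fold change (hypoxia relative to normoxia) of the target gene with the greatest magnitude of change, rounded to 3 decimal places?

0.085

CG32420: ΔΔCt = (33.55−15.08) − (31.65−15.81) = 18.47 − 15.84 = 2.63; fold change = 2^-2.63 = 0.162
CG7630: ΔΔCt = (32.20−15.08) − (32.39−15.81) = 17.12 − 16.58 = 0.54; fold change = 2^-0.54 = 0.688
CG4769: ΔΔCt = (29.80−15.08) − (26.97−15.81) = 14.72 − 11.16 = 3.56; fold change = 2^-3.56 = 0.085
CG4769 has the largest |ΔΔCt| = 3.56.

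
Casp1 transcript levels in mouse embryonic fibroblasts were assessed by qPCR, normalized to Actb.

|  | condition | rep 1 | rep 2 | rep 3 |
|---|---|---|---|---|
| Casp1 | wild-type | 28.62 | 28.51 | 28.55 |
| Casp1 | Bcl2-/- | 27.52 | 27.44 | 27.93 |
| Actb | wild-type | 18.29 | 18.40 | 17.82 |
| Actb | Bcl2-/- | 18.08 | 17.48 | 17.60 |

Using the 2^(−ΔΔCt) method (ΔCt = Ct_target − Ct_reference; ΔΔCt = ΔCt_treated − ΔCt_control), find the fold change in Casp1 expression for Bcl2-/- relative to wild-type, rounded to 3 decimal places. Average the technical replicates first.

1.395

Mean Ct: Casp1 wild-type 28.560; Casp1 Bcl2-/- 27.630; Actb wild-type 18.170; Actb Bcl2-/- 17.720
ΔCt(wild-type) = 28.560 − 18.170 = 10.390
ΔCt(Bcl2-/-) = 27.630 − 17.720 = 9.910
ΔΔCt = 9.910 − 10.390 = -0.480
Fold change = 2^(−(-0.480)) = 2^0.480 = 1.3947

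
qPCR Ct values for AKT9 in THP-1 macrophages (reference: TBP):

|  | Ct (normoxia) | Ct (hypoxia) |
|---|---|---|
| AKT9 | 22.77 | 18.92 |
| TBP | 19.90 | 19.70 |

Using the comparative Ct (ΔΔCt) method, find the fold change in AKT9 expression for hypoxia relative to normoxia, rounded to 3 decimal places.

ΔCt(normoxia) = 22.770 − 19.900 = 2.870
ΔCt(hypoxia) = 18.920 − 19.700 = -0.780
ΔΔCt = -0.780 − 2.870 = -3.650
Fold change = 2^(−(-3.650)) = 2^3.650 = 12.5533

12.553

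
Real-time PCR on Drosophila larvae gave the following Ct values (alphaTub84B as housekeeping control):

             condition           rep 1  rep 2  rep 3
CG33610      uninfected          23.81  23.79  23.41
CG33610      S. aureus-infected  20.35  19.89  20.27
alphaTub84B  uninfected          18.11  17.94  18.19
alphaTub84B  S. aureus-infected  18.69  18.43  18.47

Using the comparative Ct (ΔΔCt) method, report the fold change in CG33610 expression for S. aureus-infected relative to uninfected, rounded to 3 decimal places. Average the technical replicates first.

Mean Ct: CG33610 uninfected 23.670; CG33610 S. aureus-infected 20.170; alphaTub84B uninfected 18.080; alphaTub84B S. aureus-infected 18.530
ΔCt(uninfected) = 23.670 − 18.080 = 5.590
ΔCt(S. aureus-infected) = 20.170 − 18.530 = 1.640
ΔΔCt = 1.640 − 5.590 = -3.950
Fold change = 2^(−(-3.950)) = 2^3.950 = 15.4550

15.455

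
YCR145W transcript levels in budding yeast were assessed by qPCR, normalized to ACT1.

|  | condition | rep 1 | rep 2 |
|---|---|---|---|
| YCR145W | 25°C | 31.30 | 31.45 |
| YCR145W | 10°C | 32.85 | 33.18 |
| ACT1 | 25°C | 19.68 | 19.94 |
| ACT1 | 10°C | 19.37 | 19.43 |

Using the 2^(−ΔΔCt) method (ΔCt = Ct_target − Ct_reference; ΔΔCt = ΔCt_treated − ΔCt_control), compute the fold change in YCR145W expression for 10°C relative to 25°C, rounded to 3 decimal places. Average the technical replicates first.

0.241

Mean Ct: YCR145W 25°C 31.375; YCR145W 10°C 33.015; ACT1 25°C 19.810; ACT1 10°C 19.400
ΔCt(25°C) = 31.375 − 19.810 = 11.565
ΔCt(10°C) = 33.015 − 19.400 = 13.615
ΔΔCt = 13.615 − 11.565 = 2.050
Fold change = 2^(−2.050) = 0.2415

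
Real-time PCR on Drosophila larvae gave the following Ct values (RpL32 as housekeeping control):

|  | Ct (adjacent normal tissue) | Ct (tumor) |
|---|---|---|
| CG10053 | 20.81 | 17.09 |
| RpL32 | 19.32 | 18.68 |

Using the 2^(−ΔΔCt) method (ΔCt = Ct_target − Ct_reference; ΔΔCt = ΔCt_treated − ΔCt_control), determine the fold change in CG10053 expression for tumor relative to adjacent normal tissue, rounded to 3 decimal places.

8.456

ΔCt(adjacent normal tissue) = 20.810 − 19.320 = 1.490
ΔCt(tumor) = 17.090 − 18.680 = -1.590
ΔΔCt = -1.590 − 1.490 = -3.080
Fold change = 2^(−(-3.080)) = 2^3.080 = 8.4561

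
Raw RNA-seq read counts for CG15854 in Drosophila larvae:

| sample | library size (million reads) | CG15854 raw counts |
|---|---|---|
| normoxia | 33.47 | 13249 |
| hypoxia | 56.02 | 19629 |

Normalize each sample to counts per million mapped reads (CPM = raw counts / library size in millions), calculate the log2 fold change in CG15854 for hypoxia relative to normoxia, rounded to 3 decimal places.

CPM(normoxia) = 13249 / 33.47 = 395.8470
CPM(hypoxia) = 19629 / 56.02 = 350.3927
Fold change = 350.3927 / 395.8470 = 0.88517
log2(0.88517) = -0.1760

-0.176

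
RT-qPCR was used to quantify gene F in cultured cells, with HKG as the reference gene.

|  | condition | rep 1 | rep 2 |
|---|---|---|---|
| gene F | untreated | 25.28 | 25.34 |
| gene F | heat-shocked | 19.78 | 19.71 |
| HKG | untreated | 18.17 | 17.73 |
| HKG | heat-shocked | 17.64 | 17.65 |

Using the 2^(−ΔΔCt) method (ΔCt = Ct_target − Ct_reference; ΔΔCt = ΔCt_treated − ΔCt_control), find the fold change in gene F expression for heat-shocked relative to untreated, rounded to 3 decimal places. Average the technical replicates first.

38.319

Mean Ct: gene F untreated 25.310; gene F heat-shocked 19.745; HKG untreated 17.950; HKG heat-shocked 17.645
ΔCt(untreated) = 25.310 − 17.950 = 7.360
ΔCt(heat-shocked) = 19.745 − 17.645 = 2.100
ΔΔCt = 2.100 − 7.360 = -5.260
Fold change = 2^(−(-5.260)) = 2^5.260 = 38.3193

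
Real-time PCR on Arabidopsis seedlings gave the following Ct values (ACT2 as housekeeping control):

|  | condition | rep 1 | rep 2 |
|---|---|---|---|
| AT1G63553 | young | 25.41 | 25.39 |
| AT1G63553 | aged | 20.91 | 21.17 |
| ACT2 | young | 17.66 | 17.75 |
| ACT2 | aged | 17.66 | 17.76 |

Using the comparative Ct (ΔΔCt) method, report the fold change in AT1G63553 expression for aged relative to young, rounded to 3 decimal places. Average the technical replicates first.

Mean Ct: AT1G63553 young 25.400; AT1G63553 aged 21.040; ACT2 young 17.705; ACT2 aged 17.710
ΔCt(young) = 25.400 − 17.705 = 7.695
ΔCt(aged) = 21.040 − 17.710 = 3.330
ΔΔCt = 3.330 − 7.695 = -4.365
Fold change = 2^(−(-4.365)) = 2^4.365 = 20.6061

20.606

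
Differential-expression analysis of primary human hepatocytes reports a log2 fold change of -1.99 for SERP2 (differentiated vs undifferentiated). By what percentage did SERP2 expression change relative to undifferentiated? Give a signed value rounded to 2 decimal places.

-74.83%

Fold change = 2^(-1.99) = 0.2517
Percent change = (FC − 1) × 100% = (0.2517 − 1) × 100 = -74.83%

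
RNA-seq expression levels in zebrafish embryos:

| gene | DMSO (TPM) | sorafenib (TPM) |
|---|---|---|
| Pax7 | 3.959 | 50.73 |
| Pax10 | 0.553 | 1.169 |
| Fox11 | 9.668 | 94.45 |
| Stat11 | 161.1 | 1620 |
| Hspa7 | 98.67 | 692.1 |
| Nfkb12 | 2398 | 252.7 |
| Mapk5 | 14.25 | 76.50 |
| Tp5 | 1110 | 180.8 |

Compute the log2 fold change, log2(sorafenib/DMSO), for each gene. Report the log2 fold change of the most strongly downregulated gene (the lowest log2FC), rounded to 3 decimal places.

-3.246

log2(50.73/3.959) = 3.680  (Pax7)
log2(1.169/0.553) = 1.080  (Pax10)
log2(94.45/9.668) = 3.288  (Fox11)
log2(1620/161.1) = 3.330  (Stat11)
log2(692.1/98.67) = 2.810  (Hspa7)
log2(252.7/2398) = -3.246  (Nfkb12)
log2(76.50/14.25) = 2.424  (Mapk5)
log2(180.8/1110) = -2.618  (Tp5)
Nfkb12 is most strongly downregulated.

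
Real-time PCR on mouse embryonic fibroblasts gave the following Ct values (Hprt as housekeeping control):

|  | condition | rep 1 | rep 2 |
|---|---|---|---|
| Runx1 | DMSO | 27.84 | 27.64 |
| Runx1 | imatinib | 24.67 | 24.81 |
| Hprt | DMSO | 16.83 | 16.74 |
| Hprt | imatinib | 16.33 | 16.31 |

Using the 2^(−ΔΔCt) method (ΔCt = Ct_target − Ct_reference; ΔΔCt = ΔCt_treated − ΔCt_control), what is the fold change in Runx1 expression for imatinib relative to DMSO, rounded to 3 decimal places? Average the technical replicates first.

Mean Ct: Runx1 DMSO 27.740; Runx1 imatinib 24.740; Hprt DMSO 16.785; Hprt imatinib 16.320
ΔCt(DMSO) = 27.740 − 16.785 = 10.955
ΔCt(imatinib) = 24.740 − 16.320 = 8.420
ΔΔCt = 8.420 − 10.955 = -2.535
Fold change = 2^(−(-2.535)) = 2^2.535 = 5.7958

5.796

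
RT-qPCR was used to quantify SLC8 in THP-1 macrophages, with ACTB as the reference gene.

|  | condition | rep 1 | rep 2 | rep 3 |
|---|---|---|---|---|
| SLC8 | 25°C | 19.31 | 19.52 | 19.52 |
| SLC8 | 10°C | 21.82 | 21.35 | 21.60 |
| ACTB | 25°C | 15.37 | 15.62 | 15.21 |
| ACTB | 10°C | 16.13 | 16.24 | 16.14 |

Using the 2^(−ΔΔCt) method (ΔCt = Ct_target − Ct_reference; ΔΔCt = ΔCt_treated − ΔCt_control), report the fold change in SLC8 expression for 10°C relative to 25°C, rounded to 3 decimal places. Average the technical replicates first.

Mean Ct: SLC8 25°C 19.450; SLC8 10°C 21.590; ACTB 25°C 15.400; ACTB 10°C 16.170
ΔCt(25°C) = 19.450 − 15.400 = 4.050
ΔCt(10°C) = 21.590 − 16.170 = 5.420
ΔΔCt = 5.420 − 4.050 = 1.370
Fold change = 2^(−1.370) = 0.3869

0.387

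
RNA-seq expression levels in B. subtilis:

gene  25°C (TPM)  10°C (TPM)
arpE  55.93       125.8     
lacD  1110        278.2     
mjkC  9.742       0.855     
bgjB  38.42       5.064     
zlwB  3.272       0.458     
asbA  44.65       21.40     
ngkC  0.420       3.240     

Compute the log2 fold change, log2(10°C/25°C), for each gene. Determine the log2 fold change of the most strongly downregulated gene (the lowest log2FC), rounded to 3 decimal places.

-3.510

log2(125.8/55.93) = 1.169  (arpE)
log2(278.2/1110) = -1.996  (lacD)
log2(0.855/9.742) = -3.510  (mjkC)
log2(5.064/38.42) = -2.924  (bgjB)
log2(0.458/3.272) = -2.837  (zlwB)
log2(21.40/44.65) = -1.061  (asbA)
log2(3.240/0.420) = 2.948  (ngkC)
mjkC is most strongly downregulated.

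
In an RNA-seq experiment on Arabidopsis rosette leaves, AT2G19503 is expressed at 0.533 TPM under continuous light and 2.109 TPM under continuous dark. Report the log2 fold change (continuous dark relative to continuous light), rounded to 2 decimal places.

1.98

Fold change = 2.109 / 0.533 = 3.9568
log2(3.9568) = 1.984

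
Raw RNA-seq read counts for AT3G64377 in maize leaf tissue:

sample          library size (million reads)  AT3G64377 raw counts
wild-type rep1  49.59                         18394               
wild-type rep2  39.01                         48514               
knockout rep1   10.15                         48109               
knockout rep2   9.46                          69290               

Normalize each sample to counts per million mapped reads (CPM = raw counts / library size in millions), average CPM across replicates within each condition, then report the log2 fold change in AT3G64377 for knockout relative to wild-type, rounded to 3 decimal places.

2.902

CPM(wild-type rep1) = 18394 / 49.59 = 370.9216
CPM(wild-type rep2) = 48514 / 39.01 = 1243.6298
CPM(knockout rep1) = 48109 / 10.15 = 4739.8030
CPM(knockout rep2) = 69290 / 9.46 = 7324.5243
mean CPM(wild-type) = 807.2757; mean CPM(knockout) = 6032.1636
Fold change = 6032.1636 / 807.2757 = 7.47225
log2(7.47225) = 2.9015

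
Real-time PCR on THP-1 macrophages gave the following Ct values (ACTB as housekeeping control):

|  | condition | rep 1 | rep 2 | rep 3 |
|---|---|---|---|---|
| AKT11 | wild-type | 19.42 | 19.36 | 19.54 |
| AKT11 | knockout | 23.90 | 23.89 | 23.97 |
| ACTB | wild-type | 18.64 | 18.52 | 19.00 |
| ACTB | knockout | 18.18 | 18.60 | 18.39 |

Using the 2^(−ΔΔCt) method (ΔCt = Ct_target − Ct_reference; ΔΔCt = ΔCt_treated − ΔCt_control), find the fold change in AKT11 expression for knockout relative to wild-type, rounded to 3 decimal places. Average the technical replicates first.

Mean Ct: AKT11 wild-type 19.440; AKT11 knockout 23.920; ACTB wild-type 18.720; ACTB knockout 18.390
ΔCt(wild-type) = 19.440 − 18.720 = 0.720
ΔCt(knockout) = 23.920 − 18.390 = 5.530
ΔΔCt = 5.530 − 0.720 = 4.810
Fold change = 2^(−4.810) = 0.0356

0.036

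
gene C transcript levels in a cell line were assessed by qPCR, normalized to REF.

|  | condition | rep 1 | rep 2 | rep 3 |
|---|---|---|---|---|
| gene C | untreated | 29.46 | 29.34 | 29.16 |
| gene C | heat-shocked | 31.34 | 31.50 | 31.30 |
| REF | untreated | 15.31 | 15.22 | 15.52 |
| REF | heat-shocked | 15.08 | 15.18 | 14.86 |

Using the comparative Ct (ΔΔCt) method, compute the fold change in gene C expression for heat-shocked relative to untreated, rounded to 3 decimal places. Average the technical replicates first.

Mean Ct: gene C untreated 29.320; gene C heat-shocked 31.380; REF untreated 15.350; REF heat-shocked 15.040
ΔCt(untreated) = 29.320 − 15.350 = 13.970
ΔCt(heat-shocked) = 31.380 − 15.040 = 16.340
ΔΔCt = 16.340 − 13.970 = 2.370
Fold change = 2^(−2.370) = 0.1934

0.193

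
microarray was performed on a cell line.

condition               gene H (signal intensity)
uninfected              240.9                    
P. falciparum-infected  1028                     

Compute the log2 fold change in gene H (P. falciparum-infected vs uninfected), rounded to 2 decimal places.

Fold change = 1028 / 240.9 = 4.2673
log2(4.2673) = 2.093

2.09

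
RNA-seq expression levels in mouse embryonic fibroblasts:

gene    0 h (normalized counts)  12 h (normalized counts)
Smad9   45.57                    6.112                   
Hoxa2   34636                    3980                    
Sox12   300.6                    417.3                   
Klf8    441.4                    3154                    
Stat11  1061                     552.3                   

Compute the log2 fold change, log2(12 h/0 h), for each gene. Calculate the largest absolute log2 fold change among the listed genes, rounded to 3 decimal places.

log2(6.112/45.57) = -2.898  (Smad9)
log2(3980/34636) = -3.121  (Hoxa2)
log2(417.3/300.6) = 0.473  (Sox12)
log2(3154/441.4) = 2.837  (Klf8)
log2(552.3/1061) = -0.942  (Stat11)
The largest magnitude belongs to Hoxa2.

3.121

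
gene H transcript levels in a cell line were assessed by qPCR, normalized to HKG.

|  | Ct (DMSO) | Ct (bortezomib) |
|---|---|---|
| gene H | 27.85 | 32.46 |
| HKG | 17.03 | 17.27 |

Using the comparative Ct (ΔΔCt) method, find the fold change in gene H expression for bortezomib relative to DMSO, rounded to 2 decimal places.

0.05

ΔCt(DMSO) = 27.850 − 17.030 = 10.820
ΔCt(bortezomib) = 32.460 − 17.270 = 15.190
ΔΔCt = 15.190 − 10.820 = 4.370
Fold change = 2^(−4.370) = 0.048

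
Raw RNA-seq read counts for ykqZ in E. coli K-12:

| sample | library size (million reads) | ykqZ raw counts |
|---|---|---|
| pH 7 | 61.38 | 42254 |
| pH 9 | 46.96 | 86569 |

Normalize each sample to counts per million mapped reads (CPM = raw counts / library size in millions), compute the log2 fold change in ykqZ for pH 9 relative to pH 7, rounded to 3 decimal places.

1.421

CPM(pH 7) = 42254 / 61.38 = 688.4001
CPM(pH 9) = 86569 / 46.96 = 1843.4625
Fold change = 1843.4625 / 688.4001 = 2.67789
log2(2.67789) = 1.4211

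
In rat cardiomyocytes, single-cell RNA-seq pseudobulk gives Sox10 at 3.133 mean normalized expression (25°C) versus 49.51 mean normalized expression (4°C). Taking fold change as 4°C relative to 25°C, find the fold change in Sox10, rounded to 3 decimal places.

Fold change = 49.51 / 3.133 = 15.8027
Sox10 is upregulated.

15.803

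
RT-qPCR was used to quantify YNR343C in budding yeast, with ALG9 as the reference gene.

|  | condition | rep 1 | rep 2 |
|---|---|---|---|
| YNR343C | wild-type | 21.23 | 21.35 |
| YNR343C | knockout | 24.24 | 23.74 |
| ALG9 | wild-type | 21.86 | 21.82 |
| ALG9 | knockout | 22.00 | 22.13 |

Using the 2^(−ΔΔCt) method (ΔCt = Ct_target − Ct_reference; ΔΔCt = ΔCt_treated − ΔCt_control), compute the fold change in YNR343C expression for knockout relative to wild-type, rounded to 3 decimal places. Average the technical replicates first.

0.180

Mean Ct: YNR343C wild-type 21.290; YNR343C knockout 23.990; ALG9 wild-type 21.840; ALG9 knockout 22.065
ΔCt(wild-type) = 21.290 − 21.840 = -0.550
ΔCt(knockout) = 23.990 − 22.065 = 1.925
ΔΔCt = 1.925 − (-0.550) = 2.475
Fold change = 2^(−2.475) = 0.1799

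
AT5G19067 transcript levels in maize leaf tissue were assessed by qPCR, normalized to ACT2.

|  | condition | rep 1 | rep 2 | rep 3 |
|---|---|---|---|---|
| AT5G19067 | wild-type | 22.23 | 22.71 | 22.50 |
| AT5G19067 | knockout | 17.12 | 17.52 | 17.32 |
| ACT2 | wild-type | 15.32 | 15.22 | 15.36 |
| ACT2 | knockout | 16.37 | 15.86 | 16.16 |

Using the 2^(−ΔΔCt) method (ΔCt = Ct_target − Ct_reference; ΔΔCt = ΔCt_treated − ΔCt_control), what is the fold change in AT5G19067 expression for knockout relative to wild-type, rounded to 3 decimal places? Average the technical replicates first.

63.558

Mean Ct: AT5G19067 wild-type 22.480; AT5G19067 knockout 17.320; ACT2 wild-type 15.300; ACT2 knockout 16.130
ΔCt(wild-type) = 22.480 − 15.300 = 7.180
ΔCt(knockout) = 17.320 − 16.130 = 1.190
ΔΔCt = 1.190 − 7.180 = -5.990
Fold change = 2^(−(-5.990)) = 2^5.990 = 63.5579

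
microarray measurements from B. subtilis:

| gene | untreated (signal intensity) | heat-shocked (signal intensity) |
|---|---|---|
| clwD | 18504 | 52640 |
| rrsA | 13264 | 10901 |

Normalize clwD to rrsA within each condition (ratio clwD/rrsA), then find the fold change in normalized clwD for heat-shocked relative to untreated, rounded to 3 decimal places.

3.461

clwD/rrsA (untreated) = 18504 / 13264 = 1.3951
clwD/rrsA (heat-shocked) = 52640 / 10901 = 4.8289
Fold change = 4.8289 / 1.3951 = 3.4615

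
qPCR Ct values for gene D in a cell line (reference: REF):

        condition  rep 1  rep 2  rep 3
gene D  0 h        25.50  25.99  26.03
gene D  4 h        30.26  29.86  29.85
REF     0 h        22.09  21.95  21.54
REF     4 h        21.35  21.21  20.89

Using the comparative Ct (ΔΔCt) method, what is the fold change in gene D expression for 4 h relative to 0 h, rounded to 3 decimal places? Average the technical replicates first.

Mean Ct: gene D 0 h 25.840; gene D 4 h 29.990; REF 0 h 21.860; REF 4 h 21.150
ΔCt(0 h) = 25.840 − 21.860 = 3.980
ΔCt(4 h) = 29.990 − 21.150 = 8.840
ΔΔCt = 8.840 − 3.980 = 4.860
Fold change = 2^(−4.860) = 0.0344

0.034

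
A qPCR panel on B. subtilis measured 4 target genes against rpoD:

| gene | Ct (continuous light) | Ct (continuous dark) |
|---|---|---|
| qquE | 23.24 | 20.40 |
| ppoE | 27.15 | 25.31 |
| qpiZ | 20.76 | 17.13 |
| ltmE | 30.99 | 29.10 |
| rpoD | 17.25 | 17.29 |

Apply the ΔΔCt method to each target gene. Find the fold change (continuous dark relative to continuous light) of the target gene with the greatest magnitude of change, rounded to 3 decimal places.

12.729

qquE: ΔΔCt = (20.40−17.29) − (23.24−17.25) = 3.11 − 5.99 = -2.88; fold change = 2^2.88 = 7.362
ppoE: ΔΔCt = (25.31−17.29) − (27.15−17.25) = 8.02 − 9.90 = -1.88; fold change = 2^1.88 = 3.681
qpiZ: ΔΔCt = (17.13−17.29) − (20.76−17.25) = -0.16 − 3.51 = -3.67; fold change = 2^3.67 = 12.729
ltmE: ΔΔCt = (29.10−17.29) − (30.99−17.25) = 11.81 − 13.74 = -1.93; fold change = 2^1.93 = 3.811
qpiZ has the largest |ΔΔCt| = 3.67.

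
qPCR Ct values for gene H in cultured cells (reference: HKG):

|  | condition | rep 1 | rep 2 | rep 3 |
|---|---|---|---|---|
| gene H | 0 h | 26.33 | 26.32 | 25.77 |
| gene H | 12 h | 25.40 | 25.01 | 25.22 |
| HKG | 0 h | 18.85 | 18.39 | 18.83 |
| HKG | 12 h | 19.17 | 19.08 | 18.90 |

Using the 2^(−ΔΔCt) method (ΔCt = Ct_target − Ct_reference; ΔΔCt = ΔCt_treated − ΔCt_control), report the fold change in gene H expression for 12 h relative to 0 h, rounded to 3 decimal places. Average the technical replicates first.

Mean Ct: gene H 0 h 26.140; gene H 12 h 25.210; HKG 0 h 18.690; HKG 12 h 19.050
ΔCt(0 h) = 26.140 − 18.690 = 7.450
ΔCt(12 h) = 25.210 − 19.050 = 6.160
ΔΔCt = 6.160 − 7.450 = -1.290
Fold change = 2^(−(-1.290)) = 2^1.290 = 2.4453

2.445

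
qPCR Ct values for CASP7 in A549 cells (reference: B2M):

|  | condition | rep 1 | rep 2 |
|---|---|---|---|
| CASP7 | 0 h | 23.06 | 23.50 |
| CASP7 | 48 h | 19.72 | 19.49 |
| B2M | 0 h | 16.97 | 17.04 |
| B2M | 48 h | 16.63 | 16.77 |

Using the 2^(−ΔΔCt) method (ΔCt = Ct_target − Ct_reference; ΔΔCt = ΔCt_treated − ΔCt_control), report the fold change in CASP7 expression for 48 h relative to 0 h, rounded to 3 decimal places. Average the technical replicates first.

10.339

Mean Ct: CASP7 0 h 23.280; CASP7 48 h 19.605; B2M 0 h 17.005; B2M 48 h 16.700
ΔCt(0 h) = 23.280 − 17.005 = 6.275
ΔCt(48 h) = 19.605 − 16.700 = 2.905
ΔΔCt = 2.905 − 6.275 = -3.370
Fold change = 2^(−(-3.370)) = 2^3.370 = 10.3388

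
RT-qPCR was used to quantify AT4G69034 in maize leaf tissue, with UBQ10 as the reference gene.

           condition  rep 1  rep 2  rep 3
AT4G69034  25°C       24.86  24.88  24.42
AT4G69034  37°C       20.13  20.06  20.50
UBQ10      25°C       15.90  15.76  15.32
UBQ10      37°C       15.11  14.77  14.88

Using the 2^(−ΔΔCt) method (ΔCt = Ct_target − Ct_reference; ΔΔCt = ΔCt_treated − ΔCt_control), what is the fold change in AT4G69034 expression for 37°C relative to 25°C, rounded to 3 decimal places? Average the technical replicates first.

13.454

Mean Ct: AT4G69034 25°C 24.720; AT4G69034 37°C 20.230; UBQ10 25°C 15.660; UBQ10 37°C 14.920
ΔCt(25°C) = 24.720 − 15.660 = 9.060
ΔCt(37°C) = 20.230 − 14.920 = 5.310
ΔΔCt = 5.310 − 9.060 = -3.750
Fold change = 2^(−(-3.750)) = 2^3.750 = 13.4543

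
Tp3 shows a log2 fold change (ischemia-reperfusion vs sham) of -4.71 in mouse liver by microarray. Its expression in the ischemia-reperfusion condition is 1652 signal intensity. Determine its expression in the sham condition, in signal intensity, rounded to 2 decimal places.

Fold change = 2^(-4.71) = 0.0382
sham expression = 1652 / 0.0382 = 43237.57

43237.57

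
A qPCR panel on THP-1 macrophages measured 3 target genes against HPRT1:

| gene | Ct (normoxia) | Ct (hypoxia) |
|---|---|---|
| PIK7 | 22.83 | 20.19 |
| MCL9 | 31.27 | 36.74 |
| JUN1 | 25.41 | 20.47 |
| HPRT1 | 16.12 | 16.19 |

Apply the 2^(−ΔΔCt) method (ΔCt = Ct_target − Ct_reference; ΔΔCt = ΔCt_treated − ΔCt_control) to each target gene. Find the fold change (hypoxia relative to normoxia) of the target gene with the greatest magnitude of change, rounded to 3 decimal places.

PIK7: ΔΔCt = (20.19−16.19) − (22.83−16.12) = 4.00 − 6.71 = -2.71; fold change = 2^2.71 = 6.543
MCL9: ΔΔCt = (36.74−16.19) − (31.27−16.12) = 20.55 − 15.15 = 5.40; fold change = 2^-5.40 = 0.024
JUN1: ΔΔCt = (20.47−16.19) − (25.41−16.12) = 4.28 − 9.29 = -5.01; fold change = 2^5.01 = 32.223
MCL9 has the largest |ΔΔCt| = 5.40.

0.024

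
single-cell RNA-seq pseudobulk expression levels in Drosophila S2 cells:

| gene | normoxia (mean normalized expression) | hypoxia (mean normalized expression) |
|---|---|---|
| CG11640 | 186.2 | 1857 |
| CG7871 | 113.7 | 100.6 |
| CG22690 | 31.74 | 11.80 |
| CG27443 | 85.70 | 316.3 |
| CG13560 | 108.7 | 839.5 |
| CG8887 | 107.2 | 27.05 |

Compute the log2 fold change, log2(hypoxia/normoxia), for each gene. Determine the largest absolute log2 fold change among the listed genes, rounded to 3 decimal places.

3.318

log2(1857/186.2) = 3.318  (CG11640)
log2(100.6/113.7) = -0.177  (CG7871)
log2(11.80/31.74) = -1.428  (CG22690)
log2(316.3/85.70) = 1.884  (CG27443)
log2(839.5/108.7) = 2.949  (CG13560)
log2(27.05/107.2) = -1.987  (CG8887)
The largest magnitude belongs to CG11640.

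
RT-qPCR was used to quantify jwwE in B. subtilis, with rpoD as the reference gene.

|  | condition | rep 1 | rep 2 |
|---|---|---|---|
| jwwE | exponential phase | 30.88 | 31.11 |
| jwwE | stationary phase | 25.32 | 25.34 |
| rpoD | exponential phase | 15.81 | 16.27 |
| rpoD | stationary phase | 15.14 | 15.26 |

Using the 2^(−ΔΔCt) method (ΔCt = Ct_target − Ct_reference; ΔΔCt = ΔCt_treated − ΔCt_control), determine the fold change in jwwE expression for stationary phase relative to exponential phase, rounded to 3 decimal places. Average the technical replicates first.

Mean Ct: jwwE exponential phase 30.995; jwwE stationary phase 25.330; rpoD exponential phase 16.040; rpoD stationary phase 15.200
ΔCt(exponential phase) = 30.995 − 16.040 = 14.955
ΔCt(stationary phase) = 25.330 − 15.200 = 10.130
ΔΔCt = 10.130 − 14.955 = -4.825
Fold change = 2^(−(-4.825)) = 2^4.825 = 28.3446

28.345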